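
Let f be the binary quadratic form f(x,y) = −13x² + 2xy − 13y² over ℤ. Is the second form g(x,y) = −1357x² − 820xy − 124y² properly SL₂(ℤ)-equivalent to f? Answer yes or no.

D₁ = -672, D₂ = -672
f is negative-definite; reduce −f:
−f: flip: (13,-2,13)→(13,2,13)
−f: reduced (well bottom): (13,2,13) with a≤c, −a<b≤a
flip sign back: reduced form of f is (-13,-2,-13)
g is negative-definite; reduce −g:
−g: flip: (1357,820,124)→(124,-820,1357)
−g: translate: b→-76 (≡-820 mod 248), so (124,-820,1357)→(124,-76,13)
−g: flip: (124,-76,13)→(13,76,124)
−g: translate: b→-2 (≡76 mod 26), so (13,76,124)→(13,-2,13)
−g: flip: (13,-2,13)→(13,2,13)
−g: reduced (well bottom): (13,2,13) with a≤c, −a<b≤a
flip sign back: reduced form of g is (-13,-2,-13)
reduced forms (-13, -2, -13) vs (-13, -2, -13) ⇒ equivalent

yes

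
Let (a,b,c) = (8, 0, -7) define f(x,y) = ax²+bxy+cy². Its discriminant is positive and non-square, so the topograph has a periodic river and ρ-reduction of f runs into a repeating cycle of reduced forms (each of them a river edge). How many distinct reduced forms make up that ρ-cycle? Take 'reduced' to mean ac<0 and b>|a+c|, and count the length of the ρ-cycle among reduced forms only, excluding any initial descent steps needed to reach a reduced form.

D = 224, ⌊√D⌋ = 14
descent: ρ → (-7,14,1)  [lands on river]
river: ρ → (1,14,-7)
ρ-cycle length = 2 (tail of 1 descent step not counted)

2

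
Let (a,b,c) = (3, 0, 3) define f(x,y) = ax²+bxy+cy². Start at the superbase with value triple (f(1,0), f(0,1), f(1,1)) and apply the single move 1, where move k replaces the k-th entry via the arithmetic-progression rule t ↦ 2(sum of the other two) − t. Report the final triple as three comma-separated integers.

start (3,3,6) = (f(1,0),f(0,1),f(1,1))
replace slot 1: 2·(3+6) − 3 = 15 → (15,3,6)

15,3,6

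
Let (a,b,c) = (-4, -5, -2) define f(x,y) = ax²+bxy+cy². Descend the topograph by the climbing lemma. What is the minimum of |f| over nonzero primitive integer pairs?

translate: b→-3 (≡5 mod 8), so (4,5,2)→(4,-3,1)
flip: (4,-3,1)→(1,3,4)
translate: b→1 (≡3 mod 2), so (1,3,4)→(1,1,2)
reduced (well bottom): (1,1,2) with a≤c, −a<b≤a
well minimum |f| = |-1| = 1 (negative-definite)

1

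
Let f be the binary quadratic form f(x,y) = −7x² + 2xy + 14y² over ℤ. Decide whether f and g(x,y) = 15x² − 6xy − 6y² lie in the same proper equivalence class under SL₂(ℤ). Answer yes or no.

D₁ = 396, D₂ = 396
river cycle of f (length 4): (-7, 16, 5), (5, 14, -10), (-10, 6, 9), (9, 12, -7)
river cycle of g (length 2): (-6, 18, 3), (3, 18, -6)
cycles differ ⇒ inequivalent

no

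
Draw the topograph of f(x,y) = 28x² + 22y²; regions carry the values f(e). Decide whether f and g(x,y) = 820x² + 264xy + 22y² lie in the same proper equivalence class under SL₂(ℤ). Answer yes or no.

D₁ = -2464, D₂ = -2464
f: flip: (28,0,22)→(22,0,28)
f: reduced (well bottom): (22,0,28) with a≤c, −a<b≤a
g: flip: (820,264,22)→(22,-264,820)
g: translate: b→0 (≡-264 mod 44), so (22,-264,820)→(22,0,28)
g: reduced (well bottom): (22,0,28) with a≤c, −a<b≤a
reduced forms (22, 0, 28) vs (22, 0, 28) ⇒ equivalent

yes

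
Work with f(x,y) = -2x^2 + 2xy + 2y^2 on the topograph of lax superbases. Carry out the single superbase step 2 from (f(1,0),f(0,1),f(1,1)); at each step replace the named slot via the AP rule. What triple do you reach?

start (-2,2,2) = (f(1,0),f(0,1),f(1,1))
replace slot 2: 2·((-2)+2) − 2 = -2 → (-2,-2,2)

-2,-2,2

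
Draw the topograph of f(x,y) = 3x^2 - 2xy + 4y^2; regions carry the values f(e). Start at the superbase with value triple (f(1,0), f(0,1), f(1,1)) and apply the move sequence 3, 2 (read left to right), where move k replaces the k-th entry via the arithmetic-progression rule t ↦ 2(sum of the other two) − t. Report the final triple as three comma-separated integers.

start (3,4,5) = (f(1,0),f(0,1),f(1,1))
replace slot 3: 2·(3+4) − 5 = 9 → (3,4,9)
replace slot 2: 2·(3+9) − 4 = 20 → (3,20,9)

3,20,9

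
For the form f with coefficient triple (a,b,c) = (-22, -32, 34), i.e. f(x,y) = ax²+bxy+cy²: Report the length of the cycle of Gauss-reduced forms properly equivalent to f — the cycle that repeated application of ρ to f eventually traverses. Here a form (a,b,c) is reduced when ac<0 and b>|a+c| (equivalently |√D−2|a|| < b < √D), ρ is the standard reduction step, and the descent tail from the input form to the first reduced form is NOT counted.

D = 4016, ⌊√D⌋ = 63
descent: ρ → (34,32,-22)  [lands on river]
river: ρ → (-22,56,10)
river: ρ → (10,44,-52)
river: ρ → (-52,60,2)
river: ρ → (2,60,-52)
river: ρ → (-52,44,10)
river: ρ → (10,56,-22)
river: ρ → (-22,32,34)
river: ρ → (34,36,-20)
river: ρ → (-20,44,26)
river: ρ → (26,60,-4)
river: ρ → (-4,60,26)
river: ρ → (26,44,-20)
river: ρ → (-20,36,34)
ρ-cycle length = 14 (tail of 1 descent step not counted)

14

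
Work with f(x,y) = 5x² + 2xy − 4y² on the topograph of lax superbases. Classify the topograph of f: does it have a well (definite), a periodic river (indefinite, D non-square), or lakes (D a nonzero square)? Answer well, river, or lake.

D = b²−4ac = 2² − 4·5·(-4) = 84
D > 0 non-square ⇒ indefinite ⇒ periodic river

river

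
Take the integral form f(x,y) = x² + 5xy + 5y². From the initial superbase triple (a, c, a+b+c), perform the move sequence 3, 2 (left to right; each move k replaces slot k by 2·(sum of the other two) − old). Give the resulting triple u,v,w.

start (1,5,11) = (f(1,0),f(0,1),f(1,1))
replace slot 3: 2·(1+5) − 11 = 1 → (1,5,1)
replace slot 2: 2·(1+1) − 5 = -1 → (1,-1,1)

1,-1,1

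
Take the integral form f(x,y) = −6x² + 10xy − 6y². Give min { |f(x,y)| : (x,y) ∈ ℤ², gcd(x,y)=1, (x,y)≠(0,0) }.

translate: b→2 (≡-10 mod 12), so (6,-10,6)→(6,2,2)
flip: (6,2,2)→(2,-2,6)
translate: b→2 (≡-2 mod 4), so (2,-2,6)→(2,2,6)
reduced (well bottom): (2,2,6) with a≤c, −a<b≤a
well minimum |f| = |-2| = 2 (negative-definite)

2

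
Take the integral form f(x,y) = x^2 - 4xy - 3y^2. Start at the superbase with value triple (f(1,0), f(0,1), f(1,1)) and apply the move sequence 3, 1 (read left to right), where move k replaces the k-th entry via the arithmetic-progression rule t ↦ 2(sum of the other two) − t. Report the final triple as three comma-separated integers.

start (1,-3,-6) = (f(1,0),f(0,1),f(1,1))
replace slot 3: 2·(1+(-3)) − (-6) = 2 → (1,-3,2)
replace slot 1: 2·((-3)+2) − 1 = -3 → (-3,-3,2)

-3,-3,2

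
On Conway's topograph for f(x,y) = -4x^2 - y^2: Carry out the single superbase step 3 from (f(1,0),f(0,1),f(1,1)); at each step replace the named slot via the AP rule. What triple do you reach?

start (-4,-1,-5) = (f(1,0),f(0,1),f(1,1))
replace slot 3: 2·((-4)+(-1)) − (-5) = -5 → (-4,-1,-5)

-4,-1,-5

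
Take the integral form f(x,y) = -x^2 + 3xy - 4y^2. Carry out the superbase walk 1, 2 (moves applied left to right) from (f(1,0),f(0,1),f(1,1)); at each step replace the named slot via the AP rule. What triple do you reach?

start (-1,-4,-2) = (f(1,0),f(0,1),f(1,1))
replace slot 1: 2·((-4)+(-2)) − (-1) = -11 → (-11,-4,-2)
replace slot 2: 2·((-11)+(-2)) − (-4) = -22 → (-11,-22,-2)

-11,-22,-2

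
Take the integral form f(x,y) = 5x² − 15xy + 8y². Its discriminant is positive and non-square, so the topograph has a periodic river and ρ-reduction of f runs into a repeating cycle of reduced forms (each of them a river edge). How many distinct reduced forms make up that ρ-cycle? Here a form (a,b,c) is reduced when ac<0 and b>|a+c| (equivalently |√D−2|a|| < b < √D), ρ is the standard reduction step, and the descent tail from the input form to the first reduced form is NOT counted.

D = 65, ⌊√D⌋ = 8
descent: ρ → (8,-1,-2)
descent: ρ → (-2,5,5)  [lands on river]
river: ρ → (5,5,-2)
river: ρ → (-2,7,2)
river: ρ → (2,5,-5)
river: ρ → (-5,5,2)
river: ρ → (2,7,-2)
ρ-cycle length = 6 (tail of 2 descent steps not counted)

6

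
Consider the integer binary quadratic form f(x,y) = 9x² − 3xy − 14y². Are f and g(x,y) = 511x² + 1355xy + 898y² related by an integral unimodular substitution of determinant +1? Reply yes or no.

D₁ = 513, D₂ = 513
river cycle of f (length 16): (9, 15, -8), (-8, 17, 7), (7, 11, -14), (-14, 17, 4), (4, 15, -18), (-18, 21, 1), (1, 21, -18), (-18, 15, 4), (4, 17, -14), (-14, 11, 7), … (6 more)
river cycle of g (length 16): (-2, 21, 9), (9, 15, -8), (-8, 17, 7), (7, 11, -14), (-14, 17, 4), (4, 15, -18), (-18, 21, 1), (1, 21, -18), (-18, 15, 4), (4, 17, -14), … (6 more)
cycles coincide ⇒ equivalent

yes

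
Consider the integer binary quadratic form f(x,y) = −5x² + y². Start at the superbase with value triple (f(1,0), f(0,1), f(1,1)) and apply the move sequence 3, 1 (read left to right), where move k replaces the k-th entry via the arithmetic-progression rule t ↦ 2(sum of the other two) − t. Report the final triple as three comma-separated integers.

start (-5,1,-4) = (f(1,0),f(0,1),f(1,1))
replace slot 3: 2·((-5)+1) − (-4) = -4 → (-5,1,-4)
replace slot 1: 2·(1+(-4)) − (-5) = -1 → (-1,1,-4)

-1,1,-4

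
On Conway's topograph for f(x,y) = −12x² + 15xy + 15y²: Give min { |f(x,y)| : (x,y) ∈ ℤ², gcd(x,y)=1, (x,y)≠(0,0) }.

river: ρ → (15,15,-12)
river: ρ → (-12,9,18)
river: ρ → (18,27,-3)
river: ρ → (-3,27,18)
river: ρ → (18,9,-12)
river: ρ → (-12,15,15)
closes: descent 0, river 6
min |a| on river = 3

3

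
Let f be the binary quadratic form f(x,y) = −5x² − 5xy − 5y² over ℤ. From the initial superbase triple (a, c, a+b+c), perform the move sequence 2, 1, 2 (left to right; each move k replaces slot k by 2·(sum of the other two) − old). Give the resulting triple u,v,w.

start (-5,-5,-15) = (f(1,0),f(0,1),f(1,1))
replace slot 2: 2·((-5)+(-15)) − (-5) = -35 → (-5,-35,-15)
replace slot 1: 2·((-35)+(-15)) − (-5) = -95 → (-95,-35,-15)
replace slot 2: 2·((-95)+(-15)) − (-35) = -185 → (-95,-185,-15)

-95,-185,-15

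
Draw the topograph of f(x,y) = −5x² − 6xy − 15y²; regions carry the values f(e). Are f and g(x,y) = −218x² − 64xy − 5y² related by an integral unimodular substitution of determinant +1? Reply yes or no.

D₁ = -264, D₂ = -264
f is negative-definite; reduce −f:
−f: translate: b→-4 (≡6 mod 10), so (5,6,15)→(5,-4,14)
−f: reduced (well bottom): (5,-4,14) with a≤c, −a<b≤a
flip sign back: reduced form of f is (-5,4,-14)
g is negative-definite; reduce −g:
−g: flip: (218,64,5)→(5,-64,218)
−g: translate: b→-4 (≡-64 mod 10), so (5,-64,218)→(5,-4,14)
−g: reduced (well bottom): (5,-4,14) with a≤c, −a<b≤a
flip sign back: reduced form of g is (-5,4,-14)
reduced forms (-5, 4, -14) vs (-5, 4, -14) ⇒ equivalent

yes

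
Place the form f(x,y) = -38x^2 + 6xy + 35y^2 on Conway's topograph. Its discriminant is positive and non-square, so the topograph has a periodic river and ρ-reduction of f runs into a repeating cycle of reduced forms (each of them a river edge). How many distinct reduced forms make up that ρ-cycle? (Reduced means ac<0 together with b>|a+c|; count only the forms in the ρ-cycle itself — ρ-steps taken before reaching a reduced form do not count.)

D = 5356, ⌊√D⌋ = 73
river: ρ → (35,64,-9)
river: ρ → (-9,62,42)
river: ρ → (42,22,-29)
river: ρ → (-29,36,35)
river: ρ → (35,34,-30)
river: ρ → (-30,26,39)
river: ρ → (39,52,-17)
river: ρ → (-17,50,42)
river: ρ → (42,34,-25)
river: ρ → (-25,66,10)
river: ρ → (10,54,-61)
river: ρ → (-61,68,3)
river: ρ → (3,70,-38)
river: ρ → (-38,6,35)
ρ-cycle length = 14 (tail of 0 descent steps not counted)

14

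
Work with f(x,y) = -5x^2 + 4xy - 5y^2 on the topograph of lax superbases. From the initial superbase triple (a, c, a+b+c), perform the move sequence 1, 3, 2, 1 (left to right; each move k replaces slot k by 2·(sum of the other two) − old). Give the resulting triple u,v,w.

start (-5,-5,-6) = (f(1,0),f(0,1),f(1,1))
replace slot 1: 2·((-5)+(-6)) − (-5) = -17 → (-17,-5,-6)
replace slot 3: 2·((-17)+(-5)) − (-6) = -38 → (-17,-5,-38)
replace slot 2: 2·((-17)+(-38)) − (-5) = -105 → (-17,-105,-38)
replace slot 1: 2·((-105)+(-38)) − (-17) = -269 → (-269,-105,-38)

-269,-105,-38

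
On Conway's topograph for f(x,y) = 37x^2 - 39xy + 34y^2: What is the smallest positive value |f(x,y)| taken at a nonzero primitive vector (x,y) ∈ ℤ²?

translate: b→35 (≡-39 mod 74), so (37,-39,34)→(37,35,32)
flip: (37,35,32)→(32,-35,37)
translate: b→29 (≡-35 mod 64), so (32,-35,37)→(32,29,34)
reduced (well bottom): (32,29,34) with a≤c, −a<b≤a
well minimum = a = 32

32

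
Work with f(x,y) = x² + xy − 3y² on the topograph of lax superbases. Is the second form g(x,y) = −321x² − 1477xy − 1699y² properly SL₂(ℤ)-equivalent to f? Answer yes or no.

D₁ = 13, D₂ = 13
river cycle of f (length 2): (1, 3, -1), (-1, 3, 1)
river cycle of g (length 2): (1, 3, -1), (-1, 3, 1)
cycles coincide ⇒ equivalent

yes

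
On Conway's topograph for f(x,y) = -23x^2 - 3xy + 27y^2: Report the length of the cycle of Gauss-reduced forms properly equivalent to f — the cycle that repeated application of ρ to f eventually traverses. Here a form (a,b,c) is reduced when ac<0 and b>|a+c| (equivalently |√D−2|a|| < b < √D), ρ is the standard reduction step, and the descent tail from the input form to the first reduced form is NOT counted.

D = 2493, ⌊√D⌋ = 49
descent: ρ → (27,3,-23)
descent: ρ → (-23,43,7)  [lands on river]
river: ρ → (7,41,-29)
river: ρ → (-29,17,19)
river: ρ → (19,21,-27)
river: ρ → (-27,33,13)
river: ρ → (13,45,-9)
river: ρ → (-9,45,13)
river: ρ → (13,33,-27)
river: ρ → (-27,21,19)
river: ρ → (19,17,-29)
river: ρ → (-29,41,7)
river: ρ → (7,43,-23)
river: ρ → (-23,49,1)
river: ρ → (1,49,-23)
ρ-cycle length = 14 (tail of 2 descent steps not counted)

14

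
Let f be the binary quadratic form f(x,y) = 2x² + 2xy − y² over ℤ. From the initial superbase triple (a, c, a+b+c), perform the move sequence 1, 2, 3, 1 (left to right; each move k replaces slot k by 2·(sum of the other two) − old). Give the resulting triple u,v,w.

start (2,-1,3) = (f(1,0),f(0,1),f(1,1))
replace slot 1: 2·((-1)+3) − 2 = 2 → (2,-1,3)
replace slot 2: 2·(2+3) − (-1) = 11 → (2,11,3)
replace slot 3: 2·(2+11) − 3 = 23 → (2,11,23)
replace slot 1: 2·(11+23) − 2 = 66 → (66,11,23)

66,11,23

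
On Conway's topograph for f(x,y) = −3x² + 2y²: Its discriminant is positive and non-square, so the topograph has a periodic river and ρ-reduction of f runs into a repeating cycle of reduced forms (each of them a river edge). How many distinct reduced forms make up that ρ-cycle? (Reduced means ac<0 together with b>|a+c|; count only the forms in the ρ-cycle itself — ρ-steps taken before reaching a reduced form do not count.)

D = 24, ⌊√D⌋ = 4
descent: ρ → (2,4,-1)  [lands on river]
river: ρ → (-1,4,2)
ρ-cycle length = 2 (tail of 1 descent step not counted)

2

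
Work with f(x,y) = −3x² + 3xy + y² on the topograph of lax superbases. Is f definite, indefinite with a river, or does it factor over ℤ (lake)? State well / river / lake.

D = b²−4ac = 3² − 4·(-3)·1 = 21
D > 0 non-square ⇒ indefinite ⇒ periodic river

river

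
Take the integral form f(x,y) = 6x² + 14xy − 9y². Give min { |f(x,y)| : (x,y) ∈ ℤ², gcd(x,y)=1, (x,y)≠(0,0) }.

river: ρ → (-9,4,11)
river: ρ → (11,18,-2)
river: ρ → (-2,18,11)
river: ρ → (11,4,-9)
river: ρ → (-9,14,6)
river: ρ → (6,10,-13)
river: ρ → (-13,16,3)
river: ρ → (3,20,-1)
river: ρ → (-1,20,3)
river: ρ → (3,16,-13)
river: ρ → (-13,10,6)
river: ρ → (6,14,-9)
closes: descent 0, river 12
min |a| on river = 1

1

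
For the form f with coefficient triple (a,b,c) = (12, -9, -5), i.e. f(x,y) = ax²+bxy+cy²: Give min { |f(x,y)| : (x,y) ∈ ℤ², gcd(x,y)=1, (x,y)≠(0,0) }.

descent: ρ → (-5,9,12)  [lands on river]
river: ρ → (12,15,-2)
river: ρ → (-2,17,4)
river: ρ → (4,15,-6)
river: ρ → (-6,9,10)
river: ρ → (10,11,-5)
closes: descent 1, river 6
min |a| on river = 2

2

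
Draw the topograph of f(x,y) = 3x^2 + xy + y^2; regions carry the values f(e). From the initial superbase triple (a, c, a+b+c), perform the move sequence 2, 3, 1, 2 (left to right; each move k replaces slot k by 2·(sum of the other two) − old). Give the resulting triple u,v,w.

start (3,1,5) = (f(1,0),f(0,1),f(1,1))
replace slot 2: 2·(3+5) − 1 = 15 → (3,15,5)
replace slot 3: 2·(3+15) − 5 = 31 → (3,15,31)
replace slot 1: 2·(15+31) − 3 = 89 → (89,15,31)
replace slot 2: 2·(89+31) − 15 = 225 → (89,225,31)

89,225,31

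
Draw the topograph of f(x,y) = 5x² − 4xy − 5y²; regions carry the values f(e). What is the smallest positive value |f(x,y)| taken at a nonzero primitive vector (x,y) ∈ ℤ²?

descent: ρ → (-5,4,5)  [lands on river]
river: ρ → (5,6,-4)
river: ρ → (-4,10,1)
river: ρ → (1,10,-4)
river: ρ → (-4,6,5)
river: ρ → (5,4,-5)
river: ρ → (-5,6,4)
river: ρ → (4,10,-1)
river: ρ → (-1,10,4)
river: ρ → (4,6,-5)
closes: descent 1, river 10
min |a| on river = 1

1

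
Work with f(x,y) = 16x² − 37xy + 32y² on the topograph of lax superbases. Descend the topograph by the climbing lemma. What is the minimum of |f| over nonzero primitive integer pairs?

translate: b→-5 (≡-37 mod 32), so (16,-37,32)→(16,-5,11)
flip: (16,-5,11)→(11,5,16)
reduced (well bottom): (11,5,16) with a≤c, −a<b≤a
well minimum = a = 11

11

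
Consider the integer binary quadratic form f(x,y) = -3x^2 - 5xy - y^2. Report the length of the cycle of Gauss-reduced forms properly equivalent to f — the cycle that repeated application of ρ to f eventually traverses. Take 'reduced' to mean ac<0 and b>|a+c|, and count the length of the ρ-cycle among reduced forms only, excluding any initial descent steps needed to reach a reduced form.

D = 13, ⌊√D⌋ = 3
descent: ρ → (-1,3,1)  [lands on river]
river: ρ → (1,3,-1)
ρ-cycle length = 2 (tail of 1 descent step not counted)

2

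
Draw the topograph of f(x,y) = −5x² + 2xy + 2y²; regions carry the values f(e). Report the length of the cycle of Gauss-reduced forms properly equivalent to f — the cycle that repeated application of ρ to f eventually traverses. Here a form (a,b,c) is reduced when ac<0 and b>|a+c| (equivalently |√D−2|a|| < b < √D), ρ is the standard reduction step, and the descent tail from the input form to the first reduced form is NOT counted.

D = 44, ⌊√D⌋ = 6
descent: ρ → (2,6,-1)  [lands on river]
river: ρ → (-1,6,2)
ρ-cycle length = 2 (tail of 1 descent step not counted)

2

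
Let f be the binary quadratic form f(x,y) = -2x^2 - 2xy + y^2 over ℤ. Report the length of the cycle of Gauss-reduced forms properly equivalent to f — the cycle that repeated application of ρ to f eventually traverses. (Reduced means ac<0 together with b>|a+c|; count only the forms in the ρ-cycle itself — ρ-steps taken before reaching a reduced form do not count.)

D = 12, ⌊√D⌋ = 3
descent: ρ → (1,2,-2)  [lands on river]
river: ρ → (-2,2,1)
ρ-cycle length = 2 (tail of 1 descent step not counted)

2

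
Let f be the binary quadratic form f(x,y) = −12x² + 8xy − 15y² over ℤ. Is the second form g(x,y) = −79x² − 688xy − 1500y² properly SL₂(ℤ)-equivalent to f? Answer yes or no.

D₁ = -656, D₂ = -656
f is negative-definite; reduce −f:
−f: reduced (well bottom): (12,-8,15) with a≤c, −a<b≤a
flip sign back: reduced form of f is (-12,8,-15)
g is negative-definite; reduce −g:
−g: translate: b→56 (≡688 mod 158), so (79,688,1500)→(79,56,12)
−g: flip: (79,56,12)→(12,-56,79)
−g: translate: b→-8 (≡-56 mod 24), so (12,-56,79)→(12,-8,15)
−g: reduced (well bottom): (12,-8,15) with a≤c, −a<b≤a
flip sign back: reduced form of g is (-12,8,-15)
reduced forms (-12, 8, -15) vs (-12, 8, -15) ⇒ equivalent

yes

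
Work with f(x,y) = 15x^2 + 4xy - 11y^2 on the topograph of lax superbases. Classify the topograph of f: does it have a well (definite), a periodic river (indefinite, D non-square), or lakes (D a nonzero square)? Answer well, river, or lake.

D = b²−4ac = 4² − 4·15·(-11) = 676
D = 26² is a perfect square ⇒ form factors over ℤ ⇒ lakes

lake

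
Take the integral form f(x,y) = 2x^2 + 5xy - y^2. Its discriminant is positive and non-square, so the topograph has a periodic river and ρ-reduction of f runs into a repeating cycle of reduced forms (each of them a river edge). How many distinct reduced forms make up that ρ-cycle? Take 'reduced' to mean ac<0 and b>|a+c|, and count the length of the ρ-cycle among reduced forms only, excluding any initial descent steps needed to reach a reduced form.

D = 33, ⌊√D⌋ = 5
river: ρ → (-1,5,2)
river: ρ → (2,3,-3)
river: ρ → (-3,3,2)
river: ρ → (2,5,-1)
ρ-cycle length = 4 (tail of 0 descent steps not counted)

4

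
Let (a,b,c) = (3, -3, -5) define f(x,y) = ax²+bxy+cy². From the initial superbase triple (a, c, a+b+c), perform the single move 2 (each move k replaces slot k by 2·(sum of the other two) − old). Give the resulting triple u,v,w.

start (3,-5,-5) = (f(1,0),f(0,1),f(1,1))
replace slot 2: 2·(3+(-5)) − (-5) = 1 → (3,1,-5)

3,1,-5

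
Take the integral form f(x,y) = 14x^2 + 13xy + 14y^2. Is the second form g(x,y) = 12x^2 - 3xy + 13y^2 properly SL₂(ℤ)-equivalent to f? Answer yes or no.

D₁ = -615, D₂ = -615
f: reduced (well bottom): (14,13,14) with a≤c, −a<b≤a
g: reduced (well bottom): (12,-3,13) with a≤c, −a<b≤a
reduced forms (14, 13, 14) vs (12, -3, 13) ⇒ inequivalent

no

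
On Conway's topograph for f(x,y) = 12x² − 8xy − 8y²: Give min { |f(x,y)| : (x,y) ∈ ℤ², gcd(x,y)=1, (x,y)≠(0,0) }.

descent: ρ → (-8,8,12)  [lands on river]
river: ρ → (12,16,-4)
river: ρ → (-4,16,12)
river: ρ → (12,8,-8)
closes: descent 1, river 4
min |a| on river = 4

4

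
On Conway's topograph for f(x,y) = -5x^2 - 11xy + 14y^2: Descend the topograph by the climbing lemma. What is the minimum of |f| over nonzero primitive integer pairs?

descent: ρ → (14,11,-5)  [lands on river]
river: ρ → (-5,19,2)
river: ρ → (2,17,-14)
river: ρ → (-14,11,5)
river: ρ → (5,19,-2)
river: ρ → (-2,17,14)
closes: descent 1, river 6
min |a| on river = 2

2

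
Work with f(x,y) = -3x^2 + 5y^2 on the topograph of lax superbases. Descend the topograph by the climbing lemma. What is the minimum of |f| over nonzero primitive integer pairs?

descent: ρ → (5,0,-3)
descent: ρ → (-3,6,2)  [lands on river]
river: ρ → (2,6,-3)
closes: descent 2, river 2
min |a| on river = 2

2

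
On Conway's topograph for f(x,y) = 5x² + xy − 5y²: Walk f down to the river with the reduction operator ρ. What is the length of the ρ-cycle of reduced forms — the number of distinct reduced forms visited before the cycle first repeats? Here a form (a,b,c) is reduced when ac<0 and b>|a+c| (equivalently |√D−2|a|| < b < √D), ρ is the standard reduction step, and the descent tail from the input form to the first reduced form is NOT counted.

D = 101, ⌊√D⌋ = 10
river: ρ → (-5,9,1)
river: ρ → (1,9,-5)
river: ρ → (-5,1,5)
river: ρ → (5,9,-1)
river: ρ → (-1,9,5)
river: ρ → (5,1,-5)
ρ-cycle length = 6 (tail of 0 descent steps not counted)

6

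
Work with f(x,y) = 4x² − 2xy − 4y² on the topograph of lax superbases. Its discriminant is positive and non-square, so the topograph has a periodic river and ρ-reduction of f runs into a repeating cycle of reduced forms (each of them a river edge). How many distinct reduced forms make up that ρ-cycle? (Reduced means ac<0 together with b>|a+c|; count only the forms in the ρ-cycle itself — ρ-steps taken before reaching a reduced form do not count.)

D = 68, ⌊√D⌋ = 8
descent: ρ → (-4,2,4)  [lands on river]
river: ρ → (4,6,-2)
river: ρ → (-2,6,4)
river: ρ → (4,2,-4)
river: ρ → (-4,6,2)
river: ρ → (2,6,-4)
ρ-cycle length = 6 (tail of 1 descent step not counted)

6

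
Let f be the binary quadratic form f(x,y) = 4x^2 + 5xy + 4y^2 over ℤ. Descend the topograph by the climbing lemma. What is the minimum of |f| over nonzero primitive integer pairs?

translate: b→-3 (≡5 mod 8), so (4,5,4)→(4,-3,3)
flip: (4,-3,3)→(3,3,4)
reduced (well bottom): (3,3,4) with a≤c, −a<b≤a
well minimum = a = 3

3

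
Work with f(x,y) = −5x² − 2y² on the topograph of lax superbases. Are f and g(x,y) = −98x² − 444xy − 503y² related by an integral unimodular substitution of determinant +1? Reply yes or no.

D₁ = -40, D₂ = -40
f is negative-definite; reduce −f:
−f: flip: (5,0,2)→(2,0,5)
−f: reduced (well bottom): (2,0,5) with a≤c, −a<b≤a
flip sign back: reduced form of f is (-2,0,-5)
g is negative-definite; reduce −g:
−g: translate: b→52 (≡444 mod 196), so (98,444,503)→(98,52,7)
−g: flip: (98,52,7)→(7,-52,98)
−g: translate: b→4 (≡-52 mod 14), so (7,-52,98)→(7,4,2)
−g: flip: (7,4,2)→(2,-4,7)
−g: translate: b→0 (≡-4 mod 4), so (2,-4,7)→(2,0,5)
−g: reduced (well bottom): (2,0,5) with a≤c, −a<b≤a
flip sign back: reduced form of g is (-2,0,-5)
reduced forms (-2, 0, -5) vs (-2, 0, -5) ⇒ equivalent

yes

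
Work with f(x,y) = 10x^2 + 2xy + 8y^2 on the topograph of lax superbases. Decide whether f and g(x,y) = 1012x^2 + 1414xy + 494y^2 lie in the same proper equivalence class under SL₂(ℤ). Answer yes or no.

D₁ = -316, D₂ = -316
f: flip: (10,2,8)→(8,-2,10)
f: reduced (well bottom): (8,-2,10) with a≤c, −a<b≤a
g: translate: b→-610 (≡1414 mod 2024), so (1012,1414,494)→(1012,-610,92)
g: flip: (1012,-610,92)→(92,610,1012)
g: translate: b→58 (≡610 mod 184), so (92,610,1012)→(92,58,10)
g: flip: (92,58,10)→(10,-58,92)
g: translate: b→2 (≡-58 mod 20), so (10,-58,92)→(10,2,8)
g: flip: (10,2,8)→(8,-2,10)
g: reduced (well bottom): (8,-2,10) with a≤c, −a<b≤a
reduced forms (8, -2, 10) vs (8, -2, 10) ⇒ equivalent

yes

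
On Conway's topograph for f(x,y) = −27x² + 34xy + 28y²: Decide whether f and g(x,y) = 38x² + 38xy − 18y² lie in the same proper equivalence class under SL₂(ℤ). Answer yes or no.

D₁ = 4180, D₂ = 4180
river cycle of f (length 12): (28, 22, -33), (-33, 44, 17), (17, 58, -12), (-12, 62, 7), (7, 64, -3), (-3, 62, 28), (28, 50, -15), (-15, 40, 43), (43, 46, -12), (-12, 50, 35), … (2 more)
river cycle of g (length 6): (-18, 34, 42), (42, 50, -10), (-10, 50, 42), (42, 34, -18), (-18, 38, 38), (38, 38, -18)
cycles differ ⇒ inequivalent

no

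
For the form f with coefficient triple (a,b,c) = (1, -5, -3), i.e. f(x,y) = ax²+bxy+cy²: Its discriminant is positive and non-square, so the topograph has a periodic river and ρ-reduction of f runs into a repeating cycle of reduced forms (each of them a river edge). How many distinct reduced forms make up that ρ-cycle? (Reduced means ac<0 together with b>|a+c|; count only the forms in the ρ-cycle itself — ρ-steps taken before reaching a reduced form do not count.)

D = 37, ⌊√D⌋ = 6
descent: ρ → (-3,5,1)  [lands on river]
river: ρ → (1,5,-3)
river: ρ → (-3,1,3)
river: ρ → (3,5,-1)
river: ρ → (-1,5,3)
river: ρ → (3,1,-3)
ρ-cycle length = 6 (tail of 1 descent step not counted)

6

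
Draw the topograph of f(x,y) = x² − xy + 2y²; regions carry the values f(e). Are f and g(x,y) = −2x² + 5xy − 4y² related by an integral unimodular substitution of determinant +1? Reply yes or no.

D₁ = -7, D₂ = -7
f: translate: b→1 (≡-1 mod 2), so (1,-1,2)→(1,1,2)
f: reduced (well bottom): (1,1,2) with a≤c, −a<b≤a
g is negative-definite; reduce −g:
−g: translate: b→-1 (≡-5 mod 4), so (2,-5,4)→(2,-1,1)
−g: flip: (2,-1,1)→(1,1,2)
−g: reduced (well bottom): (1,1,2) with a≤c, −a<b≤a
flip sign back: reduced form of g is (-1,-1,-2)
reduced forms (1, 1, 2) vs (-1, -1, -2) ⇒ inequivalent

no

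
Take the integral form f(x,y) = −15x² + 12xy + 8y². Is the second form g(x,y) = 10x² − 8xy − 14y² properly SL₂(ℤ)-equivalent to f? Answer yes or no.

D₁ = 624, D₂ = 624
river cycle of f (length 4): (8, 20, -7), (-7, 22, 5), (5, 18, -15), (-15, 12, 8)
river cycle of g (length 6): (-14, 8, 10), (10, 12, -12), (-12, 12, 10), (10, 8, -14), (-14, 20, 4), (4, 20, -14)
cycles differ ⇒ inequivalent

no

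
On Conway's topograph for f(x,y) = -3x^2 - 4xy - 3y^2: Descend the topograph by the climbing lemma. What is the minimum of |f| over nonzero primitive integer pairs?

translate: b→-2 (≡4 mod 6), so (3,4,3)→(3,-2,2)
flip: (3,-2,2)→(2,2,3)
reduced (well bottom): (2,2,3) with a≤c, −a<b≤a
well minimum |f| = |-2| = 2 (negative-definite)

2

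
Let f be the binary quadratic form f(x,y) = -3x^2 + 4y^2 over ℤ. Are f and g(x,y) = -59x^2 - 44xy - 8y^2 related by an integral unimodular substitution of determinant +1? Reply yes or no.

D₁ = 48, D₂ = 48
river cycle of f (length 2): (-3, 6, 1), (1, 6, -3)
river cycle of g (length 2): (1, 6, -3), (-3, 6, 1)
cycles coincide ⇒ equivalent

yes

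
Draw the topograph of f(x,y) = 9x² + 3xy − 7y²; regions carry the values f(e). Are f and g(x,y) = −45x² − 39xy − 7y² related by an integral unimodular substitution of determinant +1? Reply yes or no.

D₁ = 261, D₂ = 261
river cycle of f (length 8): (-7, 11, 5), (5, 9, -9), (-9, 9, 5), (5, 11, -7), (-7, 3, 9), (9, 15, -1), (-1, 15, 9), (9, 3, -7)
river cycle of g (length 8): (-7, 11, 5), (5, 9, -9), (-9, 9, 5), (5, 11, -7), (-7, 3, 9), (9, 15, -1), (-1, 15, 9), (9, 3, -7)
cycles coincide ⇒ equivalent

yes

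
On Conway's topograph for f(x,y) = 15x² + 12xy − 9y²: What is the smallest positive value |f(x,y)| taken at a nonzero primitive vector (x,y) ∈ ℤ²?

river: ρ → (-9,24,3)
river: ρ → (3,24,-9)
river: ρ → (-9,12,15)
river: ρ → (15,18,-6)
river: ρ → (-6,18,15)
river: ρ → (15,12,-9)
closes: descent 0, river 6
min |a| on river = 3

3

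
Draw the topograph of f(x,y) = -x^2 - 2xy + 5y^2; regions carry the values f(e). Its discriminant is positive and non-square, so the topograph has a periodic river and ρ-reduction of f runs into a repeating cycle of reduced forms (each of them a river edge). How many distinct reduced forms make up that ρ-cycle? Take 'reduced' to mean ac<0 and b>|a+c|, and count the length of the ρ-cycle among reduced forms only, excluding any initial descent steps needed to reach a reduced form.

D = 24, ⌊√D⌋ = 4
descent: ρ → (5,2,-1)
descent: ρ → (-1,4,2)  [lands on river]
river: ρ → (2,4,-1)
ρ-cycle length = 2 (tail of 2 descent steps not counted)

2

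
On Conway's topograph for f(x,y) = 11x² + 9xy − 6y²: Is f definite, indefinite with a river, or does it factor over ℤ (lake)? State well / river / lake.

D = b²−4ac = 9² − 4·11·(-6) = 345
D > 0 non-square ⇒ indefinite ⇒ periodic river

river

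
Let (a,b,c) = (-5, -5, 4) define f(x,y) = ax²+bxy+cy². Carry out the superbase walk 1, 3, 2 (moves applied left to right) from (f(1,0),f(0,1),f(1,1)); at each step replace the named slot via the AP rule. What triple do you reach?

start (-5,4,-6) = (f(1,0),f(0,1),f(1,1))
replace slot 1: 2·(4+(-6)) − (-5) = 1 → (1,4,-6)
replace slot 3: 2·(1+4) − (-6) = 16 → (1,4,16)
replace slot 2: 2·(1+16) − 4 = 30 → (1,30,16)

1,30,16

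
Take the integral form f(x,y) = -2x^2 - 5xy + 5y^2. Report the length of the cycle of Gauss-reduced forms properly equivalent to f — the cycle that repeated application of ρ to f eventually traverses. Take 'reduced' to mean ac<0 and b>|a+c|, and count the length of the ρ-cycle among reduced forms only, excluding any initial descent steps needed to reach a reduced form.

D = 65, ⌊√D⌋ = 8
descent: ρ → (5,5,-2)  [lands on river]
river: ρ → (-2,7,2)
river: ρ → (2,5,-5)
river: ρ → (-5,5,2)
river: ρ → (2,7,-2)
river: ρ → (-2,5,5)
ρ-cycle length = 6 (tail of 1 descent step not counted)

6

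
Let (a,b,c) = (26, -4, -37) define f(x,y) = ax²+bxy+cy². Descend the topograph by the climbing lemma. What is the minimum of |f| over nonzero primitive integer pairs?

descent: ρ → (-37,4,26)
descent: ρ → (26,48,-15)  [lands on river]
river: ρ → (-15,42,35)
river: ρ → (35,28,-22)
river: ρ → (-22,60,3)
river: ρ → (3,60,-22)
river: ρ → (-22,28,35)
river: ρ → (35,42,-15)
river: ρ → (-15,48,26)
river: ρ → (26,56,-7)
river: ρ → (-7,56,26)
closes: descent 2, river 10
min |a| on river = 3

3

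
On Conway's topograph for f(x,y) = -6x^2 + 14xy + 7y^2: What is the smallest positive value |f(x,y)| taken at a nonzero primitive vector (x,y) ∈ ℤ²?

river: ρ → (7,14,-6)
river: ρ → (-6,10,11)
river: ρ → (11,12,-5)
river: ρ → (-5,18,2)
river: ρ → (2,18,-5)
river: ρ → (-5,12,11)
river: ρ → (11,10,-6)
river: ρ → (-6,14,7)
closes: descent 0, river 8
min |a| on river = 2

2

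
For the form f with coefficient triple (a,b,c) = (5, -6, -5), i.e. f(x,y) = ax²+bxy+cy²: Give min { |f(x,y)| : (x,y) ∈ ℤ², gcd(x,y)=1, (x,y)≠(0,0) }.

descent: ρ → (-5,6,5)  [lands on river]
river: ρ → (5,4,-6)
river: ρ → (-6,8,3)
river: ρ → (3,10,-3)
river: ρ → (-3,8,6)
river: ρ → (6,4,-5)
closes: descent 1, river 6
min |a| on river = 3

3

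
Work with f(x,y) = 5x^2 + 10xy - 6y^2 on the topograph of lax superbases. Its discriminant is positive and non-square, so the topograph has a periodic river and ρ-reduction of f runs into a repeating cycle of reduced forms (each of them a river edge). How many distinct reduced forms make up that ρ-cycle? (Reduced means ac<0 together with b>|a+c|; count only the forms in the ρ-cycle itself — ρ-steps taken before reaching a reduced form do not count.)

D = 220, ⌊√D⌋ = 14
river: ρ → (-6,14,1)
river: ρ → (1,14,-6)
river: ρ → (-6,10,5)
river: ρ → (5,10,-6)
ρ-cycle length = 4 (tail of 0 descent steps not counted)

4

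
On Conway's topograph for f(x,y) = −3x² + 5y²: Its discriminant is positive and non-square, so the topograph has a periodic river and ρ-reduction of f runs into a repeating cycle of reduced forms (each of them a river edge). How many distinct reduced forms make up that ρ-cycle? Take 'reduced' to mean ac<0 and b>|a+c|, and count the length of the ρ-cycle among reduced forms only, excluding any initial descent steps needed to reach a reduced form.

D = 60, ⌊√D⌋ = 7
descent: ρ → (5,0,-3)
descent: ρ → (-3,6,2)  [lands on river]
river: ρ → (2,6,-3)
ρ-cycle length = 2 (tail of 2 descent steps not counted)

2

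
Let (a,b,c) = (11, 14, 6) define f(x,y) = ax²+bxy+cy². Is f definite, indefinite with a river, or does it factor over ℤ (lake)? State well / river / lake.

D = b²−4ac = 14² − 4·11·6 = -68
D < 0 ⇒ definite ⇒ every region one sign ⇒ single well

well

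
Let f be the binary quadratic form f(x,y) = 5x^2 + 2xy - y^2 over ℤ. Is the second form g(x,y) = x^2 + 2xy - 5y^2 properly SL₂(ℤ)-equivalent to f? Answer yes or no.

D₁ = 24, D₂ = 24
river cycle of f (length 2): (-1, 4, 2), (2, 4, -1)
river cycle of g (length 2): (1, 4, -2), (-2, 4, 1)
cycles differ ⇒ inequivalent

no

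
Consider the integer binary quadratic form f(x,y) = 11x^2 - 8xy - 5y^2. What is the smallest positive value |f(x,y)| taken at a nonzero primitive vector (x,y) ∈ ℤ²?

descent: ρ → (-5,8,11)  [lands on river]
river: ρ → (11,14,-2)
river: ρ → (-2,14,11)
river: ρ → (11,8,-5)
river: ρ → (-5,12,7)
river: ρ → (7,16,-1)
river: ρ → (-1,16,7)
river: ρ → (7,12,-5)
closes: descent 1, river 8
min |a| on river = 1

1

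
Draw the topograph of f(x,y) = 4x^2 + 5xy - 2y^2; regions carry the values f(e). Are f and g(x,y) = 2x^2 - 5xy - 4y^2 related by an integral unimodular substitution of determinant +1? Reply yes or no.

D₁ = 57, D₂ = 57
river cycle of f (length 6): (-2, 7, 1), (1, 7, -2), (-2, 5, 4), (4, 3, -3), (-3, 3, 4), (4, 5, -2)
river cycle of g (length 6): (-4, 5, 2), (2, 7, -1), (-1, 7, 2), (2, 5, -4), (-4, 3, 3), (3, 3, -4)
cycles differ ⇒ inequivalent

no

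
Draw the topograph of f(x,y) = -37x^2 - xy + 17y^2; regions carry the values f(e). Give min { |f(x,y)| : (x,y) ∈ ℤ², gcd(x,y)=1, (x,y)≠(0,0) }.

descent: ρ → (17,35,-19)  [lands on river]
river: ρ → (-19,41,11)
river: ρ → (11,47,-7)
river: ρ → (-7,37,41)
river: ρ → (41,45,-3)
river: ρ → (-3,45,41)
river: ρ → (41,37,-7)
river: ρ → (-7,47,11)
river: ρ → (11,41,-19)
river: ρ → (-19,35,17)
river: ρ → (17,33,-21)
river: ρ → (-21,9,29)
river: ρ → (29,49,-1)
river: ρ → (-1,49,29)
river: ρ → (29,9,-21)
river: ρ → (-21,33,17)
closes: descent 1, river 16
min |a| on river = 1

1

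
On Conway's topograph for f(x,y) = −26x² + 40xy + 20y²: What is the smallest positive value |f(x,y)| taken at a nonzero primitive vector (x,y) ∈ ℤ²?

river: ρ → (20,40,-26)
river: ρ → (-26,12,34)
river: ρ → (34,56,-4)
river: ρ → (-4,56,34)
river: ρ → (34,12,-26)
river: ρ → (-26,40,20)
closes: descent 0, river 6
min |a| on river = 4

4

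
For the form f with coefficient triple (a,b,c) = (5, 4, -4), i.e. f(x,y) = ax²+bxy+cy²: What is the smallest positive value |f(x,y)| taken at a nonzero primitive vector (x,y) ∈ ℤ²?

river: ρ → (-4,4,5)
river: ρ → (5,6,-3)
river: ρ → (-3,6,5)
river: ρ → (5,4,-4)
closes: descent 0, river 4
min |a| on river = 3

3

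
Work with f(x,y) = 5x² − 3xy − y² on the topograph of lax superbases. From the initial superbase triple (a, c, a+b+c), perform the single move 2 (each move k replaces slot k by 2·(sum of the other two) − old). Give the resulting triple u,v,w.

start (5,-1,1) = (f(1,0),f(0,1),f(1,1))
replace slot 2: 2·(5+1) − (-1) = 13 → (5,13,1)

5,13,1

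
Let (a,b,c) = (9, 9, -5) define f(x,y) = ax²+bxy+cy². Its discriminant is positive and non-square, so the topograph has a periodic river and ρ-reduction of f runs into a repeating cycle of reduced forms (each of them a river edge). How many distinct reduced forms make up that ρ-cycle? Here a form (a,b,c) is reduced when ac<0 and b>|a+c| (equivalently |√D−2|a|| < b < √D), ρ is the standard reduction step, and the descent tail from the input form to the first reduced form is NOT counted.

D = 261, ⌊√D⌋ = 16
river: ρ → (-5,11,7)
river: ρ → (7,3,-9)
river: ρ → (-9,15,1)
river: ρ → (1,15,-9)
river: ρ → (-9,3,7)
river: ρ → (7,11,-5)
river: ρ → (-5,9,9)
river: ρ → (9,9,-5)
ρ-cycle length = 8 (tail of 0 descent steps not counted)

8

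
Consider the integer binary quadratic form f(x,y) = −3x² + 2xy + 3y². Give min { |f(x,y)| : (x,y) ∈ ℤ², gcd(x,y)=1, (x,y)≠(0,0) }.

river: ρ → (3,4,-2)
river: ρ → (-2,4,3)
river: ρ → (3,2,-3)
river: ρ → (-3,4,2)
river: ρ → (2,4,-3)
river: ρ → (-3,2,3)
closes: descent 0, river 6
min |a| on river = 2

2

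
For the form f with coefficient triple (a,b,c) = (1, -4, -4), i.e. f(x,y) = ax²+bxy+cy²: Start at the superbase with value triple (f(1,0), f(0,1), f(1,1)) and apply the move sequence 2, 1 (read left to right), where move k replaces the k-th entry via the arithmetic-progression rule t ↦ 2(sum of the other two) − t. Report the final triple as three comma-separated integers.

start (1,-4,-7) = (f(1,0),f(0,1),f(1,1))
replace slot 2: 2·(1+(-7)) − (-4) = -8 → (1,-8,-7)
replace slot 1: 2·((-8)+(-7)) − 1 = -31 → (-31,-8,-7)

-31,-8,-7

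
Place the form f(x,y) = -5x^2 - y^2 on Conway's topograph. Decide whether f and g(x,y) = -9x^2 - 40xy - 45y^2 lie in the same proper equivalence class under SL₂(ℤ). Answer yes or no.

D₁ = -20, D₂ = -20
f is negative-definite; reduce −f:
−f: flip: (5,0,1)→(1,0,5)
−f: reduced (well bottom): (1,0,5) with a≤c, −a<b≤a
flip sign back: reduced form of f is (-1,0,-5)
g is negative-definite; reduce −g:
−g: translate: b→4 (≡40 mod 18), so (9,40,45)→(9,4,1)
−g: flip: (9,4,1)→(1,-4,9)
−g: translate: b→0 (≡-4 mod 2), so (1,-4,9)→(1,0,5)
−g: reduced (well bottom): (1,0,5) with a≤c, −a<b≤a
flip sign back: reduced form of g is (-1,0,-5)
reduced forms (-1, 0, -5) vs (-1, 0, -5) ⇒ equivalent

yes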